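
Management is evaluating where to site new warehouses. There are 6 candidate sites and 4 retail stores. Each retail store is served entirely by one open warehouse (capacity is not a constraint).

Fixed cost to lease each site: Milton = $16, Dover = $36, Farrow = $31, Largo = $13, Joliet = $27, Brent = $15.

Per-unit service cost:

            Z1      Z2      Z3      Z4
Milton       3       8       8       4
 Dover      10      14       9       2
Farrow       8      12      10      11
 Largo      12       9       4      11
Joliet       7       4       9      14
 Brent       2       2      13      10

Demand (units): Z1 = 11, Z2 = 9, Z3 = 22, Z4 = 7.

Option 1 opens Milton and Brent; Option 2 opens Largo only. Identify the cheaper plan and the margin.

Option 1 is cheaper by 116.

Option 1: {Milton, Brent}: Z1→Brent 2·11=22, Z2→Brent 2·9=18, Z3→Milton 8·22=176, Z4→Milton 4·7=28. Service 244; fixed 31; total 275.
Option 2: {Largo}: Z1→Largo 12·11=132, Z2→Largo 9·9=81, Z3→Largo 4·22=88, Z4→Largo 11·7=77. Service 378; fixed 13; total 391.
Difference: |275 − 391| = 116.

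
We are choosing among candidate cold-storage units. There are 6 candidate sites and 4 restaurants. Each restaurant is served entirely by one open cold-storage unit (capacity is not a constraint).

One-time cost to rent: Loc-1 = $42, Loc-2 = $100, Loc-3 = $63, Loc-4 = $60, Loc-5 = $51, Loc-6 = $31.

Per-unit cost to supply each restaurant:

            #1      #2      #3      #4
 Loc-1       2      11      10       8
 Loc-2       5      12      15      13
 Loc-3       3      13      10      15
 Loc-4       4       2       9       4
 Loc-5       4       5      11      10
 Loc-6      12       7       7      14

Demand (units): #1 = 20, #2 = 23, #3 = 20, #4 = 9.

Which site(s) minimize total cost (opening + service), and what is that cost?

For any fixed open set, each restaurant goes to its cheapest open site; total = fixed + service.
{Loc-4, Loc-6}: #1→Loc-4 4·20=80, #2→Loc-4 2·23=46, #3→Loc-6 7·20=140, #4→Loc-4 4·9=36. Service 302; fixed 91; total 393.
{Loc-1, Loc-4, Loc-6}: service 262 + fixed 133 = 395
{Loc-4}: service 342 + fixed 60 = 402
{Loc-1, Loc-2, Loc-3, Loc-4, Loc-5, Loc-6}: #1→Loc-1 2·20=40, #2→Loc-4 2·23=46, #3→Loc-6 7·20=140, #4→Loc-4 4·9=36. Service 262; fixed 347; total 609.
No other subset beats 393.

Open Loc-4 and Loc-6; minimum total cost 393.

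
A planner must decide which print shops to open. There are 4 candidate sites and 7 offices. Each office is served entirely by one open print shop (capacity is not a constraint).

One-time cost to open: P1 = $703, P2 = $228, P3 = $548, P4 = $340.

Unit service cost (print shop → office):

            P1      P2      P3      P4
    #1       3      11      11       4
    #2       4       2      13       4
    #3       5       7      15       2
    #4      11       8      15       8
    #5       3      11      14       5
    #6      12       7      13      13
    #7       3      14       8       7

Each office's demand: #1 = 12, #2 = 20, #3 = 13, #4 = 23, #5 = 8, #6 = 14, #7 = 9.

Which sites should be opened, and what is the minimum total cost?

For any fixed open set, each office goes to its cheapest open site; total = fixed + service.
{P4}: #1→P4 4·12=48, #2→P4 4·20=80, #3→P4 2·13=26, #4→P4 8·23=184, #5→P4 5·8=40, #6→P4 13·14=182, #7→P4 7·9=63. Service 623; fixed 340; total 963.
{P2}: service 759 + fixed 228 = 987
{P2, P4}: service 499 + fixed 568 = 1067
{P1, P2, P3, P4}: service 435 + fixed 1819 = 2254
No other subset beats 963.

Open P4 only; minimum total cost 963.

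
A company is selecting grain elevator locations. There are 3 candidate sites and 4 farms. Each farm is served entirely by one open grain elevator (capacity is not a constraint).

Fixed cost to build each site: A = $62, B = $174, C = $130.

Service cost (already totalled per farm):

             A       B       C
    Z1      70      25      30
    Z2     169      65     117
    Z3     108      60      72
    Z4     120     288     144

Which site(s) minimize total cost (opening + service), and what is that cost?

Open C only; minimum total cost 493.

For any fixed open set, each farm goes to its cheapest open site; total = fixed + service.
{C}: Z1→C 30, Z2→C 117, Z3→C 72, Z4→C 144. Service 363; fixed 130; total 493.
{A, B}: Z1→B 25, Z2→B 65, Z3→B 60, Z4→A 120. Service 270; fixed 236; total 506.
{A}: service 467 + fixed 62 = 529
{A, B, C}: service 270 + fixed 366 = 636
(All 7 nonempty subsets were checked; C only is lowest.)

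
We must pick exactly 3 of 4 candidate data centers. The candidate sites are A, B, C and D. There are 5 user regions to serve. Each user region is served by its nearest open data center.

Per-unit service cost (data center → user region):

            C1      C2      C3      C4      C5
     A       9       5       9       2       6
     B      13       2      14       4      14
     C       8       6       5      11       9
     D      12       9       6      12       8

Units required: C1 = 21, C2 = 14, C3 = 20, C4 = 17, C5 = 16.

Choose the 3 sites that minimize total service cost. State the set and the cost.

With exactly 3 open, each user region uses its cheapest among the chosen.
{A, B, C}: C1→C 8·21=168, C2→B 2·14=28, C3→C 5·20=100, C4→A 2·17=34, C5→A 6·16=96. Service cost 426.
{A, B, D}: service cost 467
{A, C, D}: service cost 468
Among all 4 size-3 choices, {A, B, C} is lowest.

Choose A, B and C; total service cost 426.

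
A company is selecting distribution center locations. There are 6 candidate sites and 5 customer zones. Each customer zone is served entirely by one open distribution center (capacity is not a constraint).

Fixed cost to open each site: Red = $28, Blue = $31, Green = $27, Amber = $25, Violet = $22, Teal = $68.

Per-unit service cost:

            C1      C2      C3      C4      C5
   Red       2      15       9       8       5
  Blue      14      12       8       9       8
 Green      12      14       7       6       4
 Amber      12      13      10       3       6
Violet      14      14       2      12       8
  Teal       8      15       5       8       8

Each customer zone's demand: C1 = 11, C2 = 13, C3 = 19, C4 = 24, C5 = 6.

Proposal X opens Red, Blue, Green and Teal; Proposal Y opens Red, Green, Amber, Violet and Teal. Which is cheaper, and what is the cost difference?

Proposal Y is cheaper by 100.

Proposal X: {Red, Blue, Green, Teal}: C1→Red 2·11=22, C2→Blue 12·13=156, C3→Teal 5·19=95, C4→Green 6·24=144, C5→Green 4·6=24. Service 441; fixed 154; total 595.
Proposal Y: {Red, Green, Amber, Violet, Teal}: C1→Red 2·11=22, C2→Amber 13·13=169, C3→Violet 2·19=38, C4→Amber 3·24=72, C5→Green 4·6=24. Service 325; fixed 170; total 495.
Difference: |595 − 495| = 100.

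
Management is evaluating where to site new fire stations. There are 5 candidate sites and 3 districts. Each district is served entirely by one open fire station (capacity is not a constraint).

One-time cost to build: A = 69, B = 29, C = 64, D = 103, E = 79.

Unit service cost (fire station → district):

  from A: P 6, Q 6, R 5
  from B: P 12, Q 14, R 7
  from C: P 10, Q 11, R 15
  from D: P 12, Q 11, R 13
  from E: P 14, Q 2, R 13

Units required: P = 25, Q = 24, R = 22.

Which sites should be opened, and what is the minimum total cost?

For any fixed open set, each district goes to its cheapest open site; total = fixed + service.
{A, E}: P→A 6·25=150, Q→E 2·24=48, R→A 5·22=110. Service 308; fixed 148; total 456.
{A}: P→A 6·25=150, Q→A 6·24=144, R→A 5·22=110. Service 404; fixed 69; total 473.
{A, B, E}: P→A 6·25=150, Q→E 2·24=48, R→A 5·22=110. Service 308; fixed 177; total 485.
{A, B, C, D, E}: P→A 6·25=150, Q→E 2·24=48, R→A 5·22=110. Service 308; fixed 344; total 652.
No other subset beats 456.

Open A and E; minimum total cost 456.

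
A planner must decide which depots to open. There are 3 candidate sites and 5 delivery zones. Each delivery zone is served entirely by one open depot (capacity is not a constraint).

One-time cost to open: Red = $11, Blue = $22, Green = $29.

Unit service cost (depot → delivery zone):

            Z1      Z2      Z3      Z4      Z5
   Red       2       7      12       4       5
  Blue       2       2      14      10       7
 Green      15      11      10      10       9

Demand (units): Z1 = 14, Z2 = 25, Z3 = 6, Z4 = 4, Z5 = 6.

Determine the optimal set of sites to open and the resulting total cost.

For any fixed open set, each delivery zone goes to its cheapest open site; total = fixed + service.
{Red, Blue}: Z1→Red 2·14=28, Z2→Blue 2·25=50, Z3→Red 12·6=72, Z4→Red 4·4=16, Z5→Red 5·6=30. Service 196; fixed 33; total 229.
{Red, Blue, Green}: service 184 + fixed 62 = 246
{Blue}: Z1→Blue 2·14=28, Z2→Blue 2·25=50, Z3→Blue 14·6=84, Z4→Blue 10·4=40, Z5→Blue 7·6=42. Service 244; fixed 22; total 266.
{Red}: service 321 + fixed 11 = 332
(All 7 nonempty subsets were checked; Red and Blue is lowest.)

Open Red and Blue; minimum total cost 229.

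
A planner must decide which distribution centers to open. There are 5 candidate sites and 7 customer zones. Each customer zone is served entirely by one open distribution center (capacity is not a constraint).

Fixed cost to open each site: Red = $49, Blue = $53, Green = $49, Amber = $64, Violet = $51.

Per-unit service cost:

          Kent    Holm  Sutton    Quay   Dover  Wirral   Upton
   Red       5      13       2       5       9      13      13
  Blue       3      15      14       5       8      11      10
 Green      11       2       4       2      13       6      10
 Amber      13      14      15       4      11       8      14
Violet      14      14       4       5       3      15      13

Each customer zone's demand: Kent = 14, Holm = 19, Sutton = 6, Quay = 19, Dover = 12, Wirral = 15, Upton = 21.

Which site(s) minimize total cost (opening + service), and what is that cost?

For any fixed open set, each customer zone goes to its cheapest open site; total = fixed + service.
{Blue, Green, Violet}: Kent→Blue 3·14=42, Holm→Green 2·19=38, Sutton→Green 4·6=24, Quay→Green 2·19=38, Dover→Violet 3·12=36, Wirral→Green 6·15=90, Upton→Blue 10·21=210. Service 478; fixed 153; total 631.
{Blue, Green}: service 538 + fixed 102 = 640
{Red, Green, Violet}: service 494 + fixed 149 = 643
{Red, Blue, Green, Amber, Violet}: service 466 + fixed 266 = 732
No other subset beats 631.

Open Blue, Green and Violet; minimum total cost 631.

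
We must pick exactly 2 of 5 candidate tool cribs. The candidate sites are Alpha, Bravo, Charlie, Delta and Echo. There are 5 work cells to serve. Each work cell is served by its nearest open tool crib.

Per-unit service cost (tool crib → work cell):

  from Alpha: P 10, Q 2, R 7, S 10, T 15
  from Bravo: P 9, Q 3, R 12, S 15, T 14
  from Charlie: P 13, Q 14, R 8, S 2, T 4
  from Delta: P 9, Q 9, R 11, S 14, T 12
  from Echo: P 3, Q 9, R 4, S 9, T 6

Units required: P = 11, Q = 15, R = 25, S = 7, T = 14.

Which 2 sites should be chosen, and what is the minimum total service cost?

Choose Alpha and Echo; total service cost 310.

With exactly 2 open, each work cell uses its cheapest among the chosen.
{Alpha, Echo}: P→Echo 3·11=33, Q→Alpha 2·15=30, R→Echo 4·25=100, S→Echo 9·7=63, T→Echo 6·14=84. Service cost 310.
{Bravo, Echo}: service cost 325
{Charlie, Echo}: service cost 338
Among all 10 size-2 choices, {Alpha, Echo} is lowest.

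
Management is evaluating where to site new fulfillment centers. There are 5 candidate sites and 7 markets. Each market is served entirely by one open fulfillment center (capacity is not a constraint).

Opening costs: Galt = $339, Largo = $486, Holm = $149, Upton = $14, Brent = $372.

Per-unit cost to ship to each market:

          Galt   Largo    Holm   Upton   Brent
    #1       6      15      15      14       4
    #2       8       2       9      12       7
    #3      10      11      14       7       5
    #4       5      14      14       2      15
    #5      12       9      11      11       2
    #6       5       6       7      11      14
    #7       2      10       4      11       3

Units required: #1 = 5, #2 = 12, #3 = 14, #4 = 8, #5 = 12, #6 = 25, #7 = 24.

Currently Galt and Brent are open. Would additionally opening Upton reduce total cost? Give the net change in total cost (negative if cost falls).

Current service cost with {Galt, Brent}: 411.
Adding Upton: each market re-picks its cheapest; new service cost 387, saving 24.
Extra fixed cost: 14. Net change = 14 − 24 = -10.
(Totals: 1122 → 1112.)

Yes — net change −10 (cost falls by 10).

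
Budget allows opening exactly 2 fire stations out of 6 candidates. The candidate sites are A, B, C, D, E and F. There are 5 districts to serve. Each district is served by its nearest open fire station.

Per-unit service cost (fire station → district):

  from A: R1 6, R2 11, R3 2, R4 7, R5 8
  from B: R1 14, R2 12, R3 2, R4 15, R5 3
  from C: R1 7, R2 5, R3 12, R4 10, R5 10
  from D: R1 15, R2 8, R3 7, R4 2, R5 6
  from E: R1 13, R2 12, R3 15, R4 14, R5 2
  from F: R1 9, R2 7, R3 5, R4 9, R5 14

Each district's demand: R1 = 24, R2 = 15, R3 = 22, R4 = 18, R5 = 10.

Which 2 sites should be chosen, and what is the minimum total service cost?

With exactly 2 open, each district uses its cheapest among the chosen.
{A, D}: R1→A 6·24=144, R2→D 8·15=120, R3→A 2·22=44, R4→D 2·18=36, R5→D 6·10=60. Service cost 404.
{A, C}: service cost 469
{C, D}: service cost 493
Among all 15 size-2 choices, {A, D} is lowest.

Choose A and D; total service cost 404.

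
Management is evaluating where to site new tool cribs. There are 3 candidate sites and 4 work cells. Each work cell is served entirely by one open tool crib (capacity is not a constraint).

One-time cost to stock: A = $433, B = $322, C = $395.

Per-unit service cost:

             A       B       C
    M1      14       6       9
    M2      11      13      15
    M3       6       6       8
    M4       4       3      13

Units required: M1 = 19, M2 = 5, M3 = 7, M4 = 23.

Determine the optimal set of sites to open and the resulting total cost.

Open B only; minimum total cost 612.

For any fixed open set, each work cell goes to its cheapest open site; total = fixed + service.
{B}: M1→B 6·19=114, M2→B 13·5=65, M3→B 6·7=42, M4→B 3·23=69. Service 290; fixed 322; total 612.
{A}: service 455 + fixed 433 = 888
{C}: M1→C 9·19=171, M2→C 15·5=75, M3→C 8·7=56, M4→C 13·23=299. Service 601; fixed 395; total 996.
{A, B, C}: M1→B 6·19=114, M2→A 11·5=55, M3→A 6·7=42, M4→B 3·23=69. Service 280; fixed 1150; total 1430.
No other subset beats 612.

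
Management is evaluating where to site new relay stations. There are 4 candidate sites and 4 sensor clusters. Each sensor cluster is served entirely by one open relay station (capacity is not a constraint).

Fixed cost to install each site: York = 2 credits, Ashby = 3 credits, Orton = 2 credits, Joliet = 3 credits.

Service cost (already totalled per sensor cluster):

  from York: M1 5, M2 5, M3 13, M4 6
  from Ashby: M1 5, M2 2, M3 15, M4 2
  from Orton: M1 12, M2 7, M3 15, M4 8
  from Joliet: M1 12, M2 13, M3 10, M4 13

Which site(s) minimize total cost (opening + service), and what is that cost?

For any fixed open set, each sensor cluster goes to its cheapest open site; total = fixed + service.
{Ashby, Joliet}: M1→Ashby 5, M2→Ashby 2, M3→Joliet 10, M4→Ashby 2. Service 19; fixed 6; total 25.
{York, Ashby}: M1→York 5, M2→Ashby 2, M3→York 13, M4→Ashby 2. Service 22; fixed 5; total 27.
{York, Ashby, Joliet}: M1→York 5, M2→Ashby 2, M3→Joliet 10, M4→Ashby 2. Service 19; fixed 8; total 27.
{York, Ashby, Orton, Joliet}: M1→York 5, M2→Ashby 2, M3→Joliet 10, M4→Ashby 2. Service 19; fixed 10; total 29.
No other subset beats 25.

Open Ashby and Joliet; minimum total cost 25.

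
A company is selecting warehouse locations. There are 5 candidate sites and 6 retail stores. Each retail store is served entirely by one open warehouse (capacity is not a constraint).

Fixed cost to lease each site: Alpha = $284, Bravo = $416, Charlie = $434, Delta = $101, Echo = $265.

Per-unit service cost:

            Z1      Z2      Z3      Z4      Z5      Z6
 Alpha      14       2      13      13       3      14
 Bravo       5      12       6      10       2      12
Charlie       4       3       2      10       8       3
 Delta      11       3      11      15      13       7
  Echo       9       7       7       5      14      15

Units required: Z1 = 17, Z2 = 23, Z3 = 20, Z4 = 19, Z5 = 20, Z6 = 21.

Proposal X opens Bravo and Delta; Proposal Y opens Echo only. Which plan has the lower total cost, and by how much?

Proposal X: {Bravo, Delta}: Z1→Bravo 5·17=85, Z2→Delta 3·23=69, Z3→Bravo 6·20=120, Z4→Bravo 10·19=190, Z5→Bravo 2·20=40, Z6→Delta 7·21=147. Service 651; fixed 517; total 1168.
Proposal Y: {Echo}: Z1→Echo 9·17=153, Z2→Echo 7·23=161, Z3→Echo 7·20=140, Z4→Echo 5·19=95, Z5→Echo 14·20=280, Z6→Echo 15·21=315. Service 1144; fixed 265; total 1409.
Difference: |1168 − 1409| = 241.

Proposal X is cheaper by 241.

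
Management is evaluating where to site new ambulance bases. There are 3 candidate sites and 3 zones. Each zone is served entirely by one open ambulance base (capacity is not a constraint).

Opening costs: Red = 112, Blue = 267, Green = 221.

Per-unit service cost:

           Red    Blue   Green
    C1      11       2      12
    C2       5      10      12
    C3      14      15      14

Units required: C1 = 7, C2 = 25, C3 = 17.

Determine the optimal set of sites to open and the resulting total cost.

For any fixed open set, each zone goes to its cheapest open site; total = fixed + service.
{Red}: C1→Red 11·7=77, C2→Red 5·25=125, C3→Red 14·17=238. Service 440; fixed 112; total 552.
{Red, Blue}: service 377 + fixed 379 = 756
{Red, Green}: service 440 + fixed 333 = 773
{Red, Blue, Green}: C1→Blue 2·7=14, C2→Red 5·25=125, C3→Red 14·17=238. Service 377; fixed 600; total 977.
(All 7 nonempty subsets were checked; Red only is lowest.)

Open Red only; minimum total cost 552.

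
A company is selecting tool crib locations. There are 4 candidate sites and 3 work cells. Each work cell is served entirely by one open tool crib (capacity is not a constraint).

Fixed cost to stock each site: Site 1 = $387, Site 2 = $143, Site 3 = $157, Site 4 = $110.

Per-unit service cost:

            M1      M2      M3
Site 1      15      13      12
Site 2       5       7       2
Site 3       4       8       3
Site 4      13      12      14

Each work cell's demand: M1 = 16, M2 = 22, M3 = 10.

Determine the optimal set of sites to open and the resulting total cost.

For any fixed open set, each work cell goes to its cheapest open site; total = fixed + service.
{Site 2}: M1→Site 2 5·16=80, M2→Site 2 7·22=154, M3→Site 2 2·10=20. Service 254; fixed 143; total 397.
{Site 3}: service 270 + fixed 157 = 427
{Site 2, Site 4}: service 254 + fixed 253 = 507
{Site 1, Site 2, Site 3, Site 4}: service 238 + fixed 797 = 1035
No other subset beats 397.

Open Site 2 only; minimum total cost 397.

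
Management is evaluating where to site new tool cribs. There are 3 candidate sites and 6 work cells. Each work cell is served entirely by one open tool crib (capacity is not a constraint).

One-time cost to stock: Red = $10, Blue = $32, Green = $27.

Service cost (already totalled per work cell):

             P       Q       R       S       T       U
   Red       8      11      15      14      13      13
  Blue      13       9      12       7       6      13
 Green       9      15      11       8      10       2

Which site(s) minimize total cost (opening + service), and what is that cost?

Open Green only; minimum total cost 82.

For any fixed open set, each work cell goes to its cheapest open site; total = fixed + service.
{Green}: P→Green 9, Q→Green 15, R→Green 11, S→Green 8, T→Green 10, U→Green 2. Service 55; fixed 27; total 82.
{Red}: service 74 + fixed 10 = 84
{Red, Green}: P→Red 8, Q→Red 11, R→Green 11, S→Green 8, T→Green 10, U→Green 2. Service 50; fixed 37; total 87.
{Red, Blue, Green}: service 43 + fixed 69 = 112
No other subset beats 82.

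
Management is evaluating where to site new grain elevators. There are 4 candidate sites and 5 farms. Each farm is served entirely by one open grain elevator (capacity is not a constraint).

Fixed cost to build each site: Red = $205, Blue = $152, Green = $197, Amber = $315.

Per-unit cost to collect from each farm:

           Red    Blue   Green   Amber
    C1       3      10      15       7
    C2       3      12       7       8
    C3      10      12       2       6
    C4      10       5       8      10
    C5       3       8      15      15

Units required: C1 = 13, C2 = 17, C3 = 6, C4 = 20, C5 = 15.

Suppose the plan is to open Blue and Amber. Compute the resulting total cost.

Each farm is assigned to its cheapest site among the open ones.
{Blue, Amber}: C1→Amber 7·13=91, C2→Amber 8·17=136, C3→Amber 6·6=36, C4→Blue 5·20=100, C5→Blue 8·15=120. Service 483; fixed 467; total 950.

Total cost: 950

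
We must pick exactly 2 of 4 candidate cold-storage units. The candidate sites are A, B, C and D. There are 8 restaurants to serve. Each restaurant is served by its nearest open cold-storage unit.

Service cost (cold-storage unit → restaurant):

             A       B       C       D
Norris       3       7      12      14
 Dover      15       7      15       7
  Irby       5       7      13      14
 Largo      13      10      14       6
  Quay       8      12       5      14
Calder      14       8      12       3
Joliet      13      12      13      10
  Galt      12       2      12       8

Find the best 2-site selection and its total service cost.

With exactly 2 open, each restaurant uses its cheapest among the chosen.
{A, D}: Norris→A 3, Dover→D 7, Irby→A 5, Largo→D 6, Quay→A 8, Calder→D 3, Joliet→D 10, Galt→D 8. Service cost 50.
{B, D}: service cost 54
{A, B}: service cost 55
Among all 6 size-2 choices, {A, D} is lowest.

Choose A and D; total service cost 50.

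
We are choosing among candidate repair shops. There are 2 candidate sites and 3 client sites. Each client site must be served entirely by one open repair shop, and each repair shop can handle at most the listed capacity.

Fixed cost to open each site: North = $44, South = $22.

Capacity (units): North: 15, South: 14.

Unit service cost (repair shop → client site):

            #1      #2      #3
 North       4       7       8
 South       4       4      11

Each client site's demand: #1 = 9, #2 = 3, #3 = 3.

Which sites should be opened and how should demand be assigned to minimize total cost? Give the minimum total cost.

Minimum total cost: 125

Open {North}: #1→North 4·9=36, #2→North 7·3=21, #3→North 8·3=24.
Loads: North carries 15/15. Service 81; fixed 44; total 125.
Next best feasible plan costs 138.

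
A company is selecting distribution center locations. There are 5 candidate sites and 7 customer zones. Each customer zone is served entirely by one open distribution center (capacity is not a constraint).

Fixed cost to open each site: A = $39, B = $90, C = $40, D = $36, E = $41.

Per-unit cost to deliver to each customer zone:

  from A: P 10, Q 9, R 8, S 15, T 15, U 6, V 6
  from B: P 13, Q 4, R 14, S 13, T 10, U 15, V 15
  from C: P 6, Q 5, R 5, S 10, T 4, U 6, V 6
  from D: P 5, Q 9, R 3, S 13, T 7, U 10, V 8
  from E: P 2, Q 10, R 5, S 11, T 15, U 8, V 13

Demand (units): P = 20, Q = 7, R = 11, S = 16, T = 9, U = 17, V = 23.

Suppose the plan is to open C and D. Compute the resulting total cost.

Each customer zone is assigned to its cheapest site among the open ones.
{C, D}: P→D 5·20=100, Q→C 5·7=35, R→D 3·11=33, S→C 10·16=160, T→C 4·9=36, U→C 6·17=102, V→C 6·23=138. Service 604; fixed 76; total 680.

Total cost: 680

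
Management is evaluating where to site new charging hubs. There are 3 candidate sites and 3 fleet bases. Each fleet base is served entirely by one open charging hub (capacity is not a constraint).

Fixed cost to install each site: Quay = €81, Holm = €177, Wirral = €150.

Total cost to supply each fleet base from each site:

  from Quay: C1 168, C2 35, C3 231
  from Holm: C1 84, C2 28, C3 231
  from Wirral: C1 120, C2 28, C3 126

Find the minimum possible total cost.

For any fixed open set, each fleet base goes to its cheapest open site; total = fixed + service.
{Wirral}: C1→Wirral 120, C2→Wirral 28, C3→Wirral 126. Service 274; fixed 150; total 424.
{Quay, Wirral}: service 274 + fixed 231 = 505
{Quay}: service 434 + fixed 81 = 515
{Quay, Holm, Wirral}: C1→Holm 84, C2→Holm 28, C3→Wirral 126. Service 238; fixed 408; total 646.
(All 7 nonempty subsets were checked; Wirral only is lowest.)

Minimum total cost: 424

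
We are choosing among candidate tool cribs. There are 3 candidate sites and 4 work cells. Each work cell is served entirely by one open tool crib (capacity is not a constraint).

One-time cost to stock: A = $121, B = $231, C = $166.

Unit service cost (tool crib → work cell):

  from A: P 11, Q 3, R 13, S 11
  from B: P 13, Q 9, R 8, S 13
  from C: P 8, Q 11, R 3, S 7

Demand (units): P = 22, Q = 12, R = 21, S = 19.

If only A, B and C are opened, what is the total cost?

Total cost: 926

Each work cell is assigned to its cheapest site among the open ones.
{A, B, C}: P→C 8·22=176, Q→A 3·12=36, R→C 3·21=63, S→C 7·19=133. Service 408; fixed 518; total 926.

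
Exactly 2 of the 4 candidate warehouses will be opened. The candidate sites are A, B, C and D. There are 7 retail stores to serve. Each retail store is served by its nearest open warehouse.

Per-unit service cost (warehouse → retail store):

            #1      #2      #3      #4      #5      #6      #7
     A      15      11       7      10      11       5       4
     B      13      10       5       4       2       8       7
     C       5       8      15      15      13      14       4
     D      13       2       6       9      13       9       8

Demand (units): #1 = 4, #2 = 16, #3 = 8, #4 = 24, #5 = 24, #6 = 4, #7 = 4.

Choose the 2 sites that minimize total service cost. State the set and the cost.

Choose B and D; total service cost 328.

With exactly 2 open, each retail store uses its cheapest among the chosen.
{B, D}: #1→B 13·4=52, #2→D 2·16=32, #3→B 5·8=40, #4→B 4·24=96, #5→B 2·24=48, #6→B 8·4=32, #7→B 7·4=28. Service cost 328.
{B, C}: service cost 380
{A, B}: service cost 432
Among all 6 size-2 choices, {B, D} is lowest.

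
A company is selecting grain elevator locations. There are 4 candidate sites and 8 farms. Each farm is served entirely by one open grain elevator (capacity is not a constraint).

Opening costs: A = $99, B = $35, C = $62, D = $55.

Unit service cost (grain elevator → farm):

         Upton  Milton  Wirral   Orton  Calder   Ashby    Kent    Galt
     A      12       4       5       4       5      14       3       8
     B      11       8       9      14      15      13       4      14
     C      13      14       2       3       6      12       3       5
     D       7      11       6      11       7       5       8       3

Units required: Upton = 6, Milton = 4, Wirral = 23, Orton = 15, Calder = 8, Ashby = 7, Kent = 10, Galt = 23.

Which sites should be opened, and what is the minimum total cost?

For any fixed open set, each farm goes to its cheapest open site; total = fixed + service.
{C, D}: Upton→D 7·6=42, Milton→D 11·4=44, Wirral→C 2·23=46, Orton→C 3·15=45, Calder→C 6·8=48, Ashby→D 5·7=35, Kent→C 3·10=30, Galt→D 3·23=69. Service 359; fixed 117; total 476.
{B, C, D}: service 347 + fixed 152 = 499
{A, C, D}: service 323 + fixed 216 = 539
{A, B, C, D}: service 323 + fixed 251 = 574
No other subset beats 476.

Open C and D; minimum total cost 476.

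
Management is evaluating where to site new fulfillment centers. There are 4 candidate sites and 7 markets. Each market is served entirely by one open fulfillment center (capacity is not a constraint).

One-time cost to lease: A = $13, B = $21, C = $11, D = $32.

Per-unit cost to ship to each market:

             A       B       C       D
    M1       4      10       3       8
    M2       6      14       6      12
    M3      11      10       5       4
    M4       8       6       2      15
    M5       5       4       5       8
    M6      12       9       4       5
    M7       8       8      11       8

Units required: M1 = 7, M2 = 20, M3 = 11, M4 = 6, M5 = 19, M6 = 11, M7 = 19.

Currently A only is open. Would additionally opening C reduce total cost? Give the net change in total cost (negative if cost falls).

Current service cost with {A}: 696.
Adding C: each market re-picks its cheapest; new service cost 499, saving 197.
Extra fixed cost: 11. Net change = 11 − 197 = -186.
(Totals: 709 → 523.)

Yes — net change −186 (cost falls by 186).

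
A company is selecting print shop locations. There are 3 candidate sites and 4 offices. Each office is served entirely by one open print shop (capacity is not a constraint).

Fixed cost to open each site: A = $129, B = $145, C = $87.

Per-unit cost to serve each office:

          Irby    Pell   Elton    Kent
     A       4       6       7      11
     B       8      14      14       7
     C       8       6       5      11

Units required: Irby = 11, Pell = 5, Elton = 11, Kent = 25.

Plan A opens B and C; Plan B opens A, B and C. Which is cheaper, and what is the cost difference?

Plan A: {B, C}: Irby→B 8·11=88, Pell→C 6·5=30, Elton→C 5·11=55, Kent→B 7·25=175. Service 348; fixed 232; total 580.
Plan B: {A, B, C}: Irby→A 4·11=44, Pell→A 6·5=30, Elton→C 5·11=55, Kent→B 7·25=175. Service 304; fixed 361; total 665.
Difference: |580 − 665| = 85.

Plan A is cheaper by 85.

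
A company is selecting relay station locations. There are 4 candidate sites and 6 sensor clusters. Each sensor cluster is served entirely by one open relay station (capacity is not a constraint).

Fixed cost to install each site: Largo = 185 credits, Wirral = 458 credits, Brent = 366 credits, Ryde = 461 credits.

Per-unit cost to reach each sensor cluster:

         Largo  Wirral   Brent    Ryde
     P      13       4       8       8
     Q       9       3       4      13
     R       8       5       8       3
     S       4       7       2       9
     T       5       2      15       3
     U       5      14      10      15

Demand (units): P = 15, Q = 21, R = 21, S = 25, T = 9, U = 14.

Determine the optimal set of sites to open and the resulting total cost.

For any fixed open set, each sensor cluster goes to its cheapest open site; total = fixed + service.
{Largo}: P→Largo 13·15=195, Q→Largo 9·21=189, R→Largo 8·21=168, S→Largo 4·25=100, T→Largo 5·9=45, U→Largo 5·14=70. Service 767; fixed 185; total 952.
{Largo, Wirral}: P→Wirral 4·15=60, Q→Wirral 3·21=63, R→Wirral 5·21=105, S→Largo 4·25=100, T→Wirral 2·9=18, U→Largo 5·14=70. Service 416; fixed 643; total 1059.
{Brent}: service 697 + fixed 366 = 1063
{Largo, Wirral, Brent, Ryde}: service 324 + fixed 1470 = 1794
No other subset beats 952.

Open Largo only; minimum total cost 952.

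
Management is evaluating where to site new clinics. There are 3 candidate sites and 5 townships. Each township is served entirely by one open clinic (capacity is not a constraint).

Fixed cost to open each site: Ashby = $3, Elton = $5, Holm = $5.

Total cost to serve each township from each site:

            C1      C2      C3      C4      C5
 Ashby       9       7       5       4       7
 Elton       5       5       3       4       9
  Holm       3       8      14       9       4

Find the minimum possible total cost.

For any fixed open set, each township goes to its cheapest open site; total = fixed + service.
{Elton, Holm}: C1→Holm 3, C2→Elton 5, C3→Elton 3, C4→Elton 4, C5→Holm 4. Service 19; fixed 10; total 29.
{Ashby, Holm}: service 23 + fixed 8 = 31
{Elton}: service 26 + fixed 5 = 31
{Ashby, Elton, Holm}: C1→Holm 3, C2→Elton 5, C3→Elton 3, C4→Ashby 4, C5→Holm 4. Service 19; fixed 13; total 32.
(All 7 nonempty subsets were checked; Elton and Holm is lowest.)

Minimum total cost: 29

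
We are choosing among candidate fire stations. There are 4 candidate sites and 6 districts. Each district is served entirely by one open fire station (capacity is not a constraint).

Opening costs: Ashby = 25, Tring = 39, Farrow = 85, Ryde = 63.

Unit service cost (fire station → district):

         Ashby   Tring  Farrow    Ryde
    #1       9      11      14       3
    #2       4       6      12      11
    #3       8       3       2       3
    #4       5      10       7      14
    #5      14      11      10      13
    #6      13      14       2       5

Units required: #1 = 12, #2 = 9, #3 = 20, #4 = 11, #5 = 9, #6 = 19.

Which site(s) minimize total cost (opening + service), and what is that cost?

For any fixed open set, each district goes to its cheapest open site; total = fixed + service.
{Ashby, Farrow, Ryde}: #1→Ryde 3·12=36, #2→Ashby 4·9=36, #3→Farrow 2·20=40, #4→Ashby 5·11=55, #5→Farrow 10·9=90, #6→Farrow 2·19=38. Service 295; fixed 173; total 468.
{Ashby, Farrow}: service 367 + fixed 110 = 477
{Ashby, Ryde}: #1→Ryde 3·12=36, #2→Ashby 4·9=36, #3→Ryde 3·20=60, #4→Ashby 5·11=55, #5→Ryde 13·9=117, #6→Ryde 5·19=95. Service 399; fixed 88; total 487.
{Ashby, Tring, Farrow, Ryde}: #1→Ryde 3·12=36, #2→Ashby 4·9=36, #3→Farrow 2·20=40, #4→Ashby 5·11=55, #5→Farrow 10·9=90, #6→Farrow 2·19=38. Service 295; fixed 212; total 507.
No other subset beats 468.

Open Ashby, Farrow and Ryde; minimum total cost 468.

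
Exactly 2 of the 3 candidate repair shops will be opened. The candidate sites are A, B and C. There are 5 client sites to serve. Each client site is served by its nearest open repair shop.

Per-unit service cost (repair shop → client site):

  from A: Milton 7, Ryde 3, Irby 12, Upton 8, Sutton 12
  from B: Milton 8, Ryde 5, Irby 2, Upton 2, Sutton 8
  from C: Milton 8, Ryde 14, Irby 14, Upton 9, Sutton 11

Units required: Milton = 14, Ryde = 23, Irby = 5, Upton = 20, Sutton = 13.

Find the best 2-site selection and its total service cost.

With exactly 2 open, each client site uses its cheapest among the chosen.
{A, B}: Milton→A 7·14=98, Ryde→A 3·23=69, Irby→B 2·5=10, Upton→B 2·20=40, Sutton→B 8·13=104. Service cost 321.
{B, C}: service cost 381
{A, C}: service cost 530
Among all 3 size-2 choices, {A, B} is lowest.

Choose A and B; total service cost 321.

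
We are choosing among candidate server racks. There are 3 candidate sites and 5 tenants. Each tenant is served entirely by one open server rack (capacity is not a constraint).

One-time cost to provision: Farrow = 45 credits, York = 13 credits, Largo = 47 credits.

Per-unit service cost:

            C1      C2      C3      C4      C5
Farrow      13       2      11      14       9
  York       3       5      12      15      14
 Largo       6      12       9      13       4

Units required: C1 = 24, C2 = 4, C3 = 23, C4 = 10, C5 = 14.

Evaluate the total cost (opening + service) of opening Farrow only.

Total cost: 884

Each tenant is assigned to its cheapest site among the open ones.
{Farrow}: C1→Farrow 13·24=312, C2→Farrow 2·4=8, C3→Farrow 11·23=253, C4→Farrow 14·10=140, C5→Farrow 9·14=126. Service 839; fixed 45; total 884.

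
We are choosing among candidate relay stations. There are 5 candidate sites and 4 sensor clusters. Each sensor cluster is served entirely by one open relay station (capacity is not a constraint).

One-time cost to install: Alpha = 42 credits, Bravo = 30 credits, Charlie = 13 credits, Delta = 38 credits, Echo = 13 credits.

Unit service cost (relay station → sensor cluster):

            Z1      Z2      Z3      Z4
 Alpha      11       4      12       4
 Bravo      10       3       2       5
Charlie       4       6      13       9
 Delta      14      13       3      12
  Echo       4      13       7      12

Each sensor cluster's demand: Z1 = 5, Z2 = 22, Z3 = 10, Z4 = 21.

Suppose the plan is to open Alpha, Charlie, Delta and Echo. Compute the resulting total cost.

Each sensor cluster is assigned to its cheapest site among the open ones.
{Alpha, Charlie, Delta, Echo}: Z1→Charlie 4·5=20, Z2→Alpha 4·22=88, Z3→Delta 3·10=30, Z4→Alpha 4·21=84. Service 222; fixed 106; total 328.

Total cost: 328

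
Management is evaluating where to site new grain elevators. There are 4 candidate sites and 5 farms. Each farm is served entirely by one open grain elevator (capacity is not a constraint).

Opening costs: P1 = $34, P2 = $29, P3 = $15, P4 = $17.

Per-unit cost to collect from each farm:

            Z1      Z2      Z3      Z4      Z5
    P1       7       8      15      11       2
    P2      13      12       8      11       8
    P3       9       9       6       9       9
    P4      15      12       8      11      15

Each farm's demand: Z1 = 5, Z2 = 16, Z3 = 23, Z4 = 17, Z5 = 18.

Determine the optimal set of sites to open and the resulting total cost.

For any fixed open set, each farm goes to its cheapest open site; total = fixed + service.
{P1, P3}: Z1→P1 7·5=35, Z2→P1 8·16=128, Z3→P3 6·23=138, Z4→P3 9·17=153, Z5→P1 2·18=36. Service 490; fixed 49; total 539.
{P1, P3, P4}: service 490 + fixed 66 = 556
{P1, P2, P3}: service 490 + fixed 78 = 568
{P1, P2, P3, P4}: service 490 + fixed 95 = 585
No other subset beats 539.

Open P1 and P3; minimum total cost 539.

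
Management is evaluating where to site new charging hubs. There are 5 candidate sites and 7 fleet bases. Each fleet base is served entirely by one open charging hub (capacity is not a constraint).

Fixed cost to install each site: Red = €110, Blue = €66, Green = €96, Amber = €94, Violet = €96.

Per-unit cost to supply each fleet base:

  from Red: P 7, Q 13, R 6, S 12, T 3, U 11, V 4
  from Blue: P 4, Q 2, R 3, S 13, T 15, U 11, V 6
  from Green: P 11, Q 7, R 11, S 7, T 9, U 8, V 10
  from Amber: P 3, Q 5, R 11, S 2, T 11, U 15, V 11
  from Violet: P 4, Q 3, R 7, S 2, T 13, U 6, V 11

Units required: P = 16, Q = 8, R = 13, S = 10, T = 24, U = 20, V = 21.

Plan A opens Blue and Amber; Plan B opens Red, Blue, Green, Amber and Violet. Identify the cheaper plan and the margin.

Plan B is cheaper by 32.

Plan A: {Blue, Amber}: P→Amber 3·16=48, Q→Blue 2·8=16, R→Blue 3·13=39, S→Amber 2·10=20, T→Amber 11·24=264, U→Blue 11·20=220, V→Blue 6·21=126. Service 733; fixed 160; total 893.
Plan B: {Red, Blue, Green, Amber, Violet}: P→Amber 3·16=48, Q→Blue 2·8=16, R→Blue 3·13=39, S→Amber 2·10=20, T→Red 3·24=72, U→Violet 6·20=120, V→Red 4·21=84. Service 399; fixed 462; total 861.
Difference: |893 − 861| = 32.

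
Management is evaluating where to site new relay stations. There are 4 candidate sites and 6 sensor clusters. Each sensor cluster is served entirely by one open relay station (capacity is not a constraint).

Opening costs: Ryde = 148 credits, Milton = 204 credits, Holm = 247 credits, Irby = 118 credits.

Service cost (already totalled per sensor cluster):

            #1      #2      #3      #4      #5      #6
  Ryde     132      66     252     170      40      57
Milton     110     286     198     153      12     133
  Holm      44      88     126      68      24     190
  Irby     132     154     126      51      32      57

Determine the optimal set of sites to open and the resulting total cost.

Open Irby only; minimum total cost 670.

For any fixed open set, each sensor cluster goes to its cheapest open site; total = fixed + service.
{Irby}: #1→Irby 132, #2→Irby 154, #3→Irby 126, #4→Irby 51, #5→Irby 32, #6→Irby 57. Service 552; fixed 118; total 670.
{Ryde, Irby}: service 464 + fixed 266 = 730
{Holm, Irby}: service 390 + fixed 365 = 755
{Ryde, Milton, Holm, Irby}: service 356 + fixed 717 = 1073
(All 15 nonempty subsets were checked; Irby only is lowest.)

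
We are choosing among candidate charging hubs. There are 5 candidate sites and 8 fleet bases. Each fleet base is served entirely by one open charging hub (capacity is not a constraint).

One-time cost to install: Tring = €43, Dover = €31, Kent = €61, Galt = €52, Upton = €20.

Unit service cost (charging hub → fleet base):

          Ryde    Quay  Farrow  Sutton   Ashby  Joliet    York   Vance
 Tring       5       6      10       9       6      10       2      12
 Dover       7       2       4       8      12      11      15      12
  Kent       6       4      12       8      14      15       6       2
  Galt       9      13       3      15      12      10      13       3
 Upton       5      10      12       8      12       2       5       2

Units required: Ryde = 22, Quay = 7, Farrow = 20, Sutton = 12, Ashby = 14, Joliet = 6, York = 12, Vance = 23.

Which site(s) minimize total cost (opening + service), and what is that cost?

Open Tring, Dover and Upton; minimum total cost 560.

For any fixed open set, each fleet base goes to its cheapest open site; total = fixed + service.
{Tring, Dover, Upton}: Ryde→Tring 5·22=110, Quay→Dover 2·7=14, Farrow→Dover 4·20=80, Sutton→Dover 8·12=96, Ashby→Tring 6·14=84, Joliet→Upton 2·6=12, York→Tring 2·12=24, Vance→Upton 2·23=46. Service 466; fixed 94; total 560.
{Tring, Galt, Upton}: service 474 + fixed 115 = 589
{Tring, Dover, Galt, Upton}: service 446 + fixed 146 = 592
{Tring, Dover, Kent, Galt, Upton}: Ryde→Tring 5·22=110, Quay→Dover 2·7=14, Farrow→Galt 3·20=60, Sutton→Dover 8·12=96, Ashby→Tring 6·14=84, Joliet→Upton 2·6=12, York→Tring 2·12=24, Vance→Kent 2·23=46. Service 446; fixed 207; total 653.
No other subset beats 560.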